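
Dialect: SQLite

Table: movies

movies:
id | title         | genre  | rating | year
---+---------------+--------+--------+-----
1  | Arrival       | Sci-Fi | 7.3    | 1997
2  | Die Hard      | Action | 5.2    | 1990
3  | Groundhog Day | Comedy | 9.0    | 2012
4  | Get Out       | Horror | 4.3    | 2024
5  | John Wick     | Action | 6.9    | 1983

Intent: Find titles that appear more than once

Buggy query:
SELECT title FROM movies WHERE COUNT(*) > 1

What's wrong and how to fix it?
Bug: COUNT(*) is an aggregate and cannot be used in WHERE

Fix: GROUP BY title, then filter groups with HAVING COUNT(*) > 1

Corrected query:
SELECT title FROM movies GROUP BY title HAVING COUNT(*) > 1

Result:
(no rows)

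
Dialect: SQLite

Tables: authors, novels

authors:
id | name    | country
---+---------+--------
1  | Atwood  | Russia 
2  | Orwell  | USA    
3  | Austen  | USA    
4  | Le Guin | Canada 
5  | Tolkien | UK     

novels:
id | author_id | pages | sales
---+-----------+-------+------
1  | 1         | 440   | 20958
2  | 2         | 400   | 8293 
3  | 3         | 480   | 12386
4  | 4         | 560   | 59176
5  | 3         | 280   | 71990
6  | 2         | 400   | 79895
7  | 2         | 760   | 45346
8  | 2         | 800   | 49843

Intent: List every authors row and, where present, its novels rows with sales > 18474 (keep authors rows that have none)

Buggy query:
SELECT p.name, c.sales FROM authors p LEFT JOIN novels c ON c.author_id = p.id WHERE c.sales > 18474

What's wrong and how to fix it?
Bug: Filtering c.sales in WHERE discards the NULL rows produced by LEFT JOIN, turning it into an inner join

Fix: Move the right-table condition into the ON clause so unmatched parents are kept

Corrected query:
SELECT p.name, c.sales FROM authors p LEFT JOIN novels c ON c.author_id = p.id AND c.sales > 18474

Result:
name    | sales
--------+------
Atwood  | 20958
Orwell  | 45346
Orwell  | 49843
Orwell  | 79895
Austen  | 71990
Le Guin | 59176
Tolkien | NULL 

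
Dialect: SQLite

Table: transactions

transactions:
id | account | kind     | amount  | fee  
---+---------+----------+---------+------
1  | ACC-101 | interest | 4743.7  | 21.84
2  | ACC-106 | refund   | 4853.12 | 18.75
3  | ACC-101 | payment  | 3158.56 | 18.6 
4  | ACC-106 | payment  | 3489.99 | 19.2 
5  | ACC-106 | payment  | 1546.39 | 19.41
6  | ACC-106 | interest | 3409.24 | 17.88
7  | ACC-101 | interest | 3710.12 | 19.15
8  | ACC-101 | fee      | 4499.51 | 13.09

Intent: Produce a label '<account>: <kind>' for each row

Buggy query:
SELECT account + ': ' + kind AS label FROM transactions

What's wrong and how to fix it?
Bug: SQLite uses || for string concatenation; + coerces text to numbers (yielding 0)

Fix: Replace + with || to concatenate text

Corrected query:
SELECT account || ': ' || kind AS label FROM transactions

Result:
label            
-----------------
ACC-101: interest
ACC-106: refund  
ACC-101: payment 
ACC-106: payment 
ACC-106: payment 
ACC-106: interest
ACC-101: interest
ACC-101: fee     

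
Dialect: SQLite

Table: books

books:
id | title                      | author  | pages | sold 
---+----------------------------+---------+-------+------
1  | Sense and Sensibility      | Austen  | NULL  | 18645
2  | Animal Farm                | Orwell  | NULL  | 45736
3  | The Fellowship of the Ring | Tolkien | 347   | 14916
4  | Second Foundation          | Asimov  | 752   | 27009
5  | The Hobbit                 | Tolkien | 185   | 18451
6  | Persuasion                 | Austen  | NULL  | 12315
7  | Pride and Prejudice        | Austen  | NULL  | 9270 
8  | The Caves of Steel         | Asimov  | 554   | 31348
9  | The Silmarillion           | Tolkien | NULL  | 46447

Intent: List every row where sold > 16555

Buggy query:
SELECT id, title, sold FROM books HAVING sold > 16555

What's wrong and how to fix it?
Bug: This is a non-aggregate query (no GROUP BY, no aggregates), so in SQLite the HAVING clause is invalid here; a row-level condition belongs in WHERE

Fix: Replace HAVING with WHERE since the condition applies to individual rows

Corrected query:
SELECT id, title, sold FROM books WHERE sold > 16555

Result:
id | title                 | sold 
---+-----------------------+------
1  | Sense and Sensibility | 18645
2  | Animal Farm           | 45736
4  | Second Foundation     | 27009
5  | The Hobbit            | 18451
8  | The Caves of Steel    | 31348
9  | The Silmarillion      | 46447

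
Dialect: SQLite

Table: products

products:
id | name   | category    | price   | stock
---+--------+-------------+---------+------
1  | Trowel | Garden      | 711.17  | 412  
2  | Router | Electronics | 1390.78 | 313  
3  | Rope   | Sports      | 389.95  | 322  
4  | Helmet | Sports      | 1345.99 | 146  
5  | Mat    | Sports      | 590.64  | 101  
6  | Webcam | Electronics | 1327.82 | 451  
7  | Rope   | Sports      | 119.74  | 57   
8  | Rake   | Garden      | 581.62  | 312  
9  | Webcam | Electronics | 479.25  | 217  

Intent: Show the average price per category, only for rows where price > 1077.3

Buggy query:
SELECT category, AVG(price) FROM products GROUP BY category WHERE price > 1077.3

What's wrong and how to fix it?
Bug: Row-level WHERE must come before GROUP BY in the clause order

Fix: Place WHERE between FROM and GROUP BY

Corrected query:
SELECT category, AVG(price) FROM products WHERE price > 1077.3 GROUP BY category

Result:
category    | AVG(price)
------------+-----------
Electronics | 1359.3    
Sports      | 1345.99   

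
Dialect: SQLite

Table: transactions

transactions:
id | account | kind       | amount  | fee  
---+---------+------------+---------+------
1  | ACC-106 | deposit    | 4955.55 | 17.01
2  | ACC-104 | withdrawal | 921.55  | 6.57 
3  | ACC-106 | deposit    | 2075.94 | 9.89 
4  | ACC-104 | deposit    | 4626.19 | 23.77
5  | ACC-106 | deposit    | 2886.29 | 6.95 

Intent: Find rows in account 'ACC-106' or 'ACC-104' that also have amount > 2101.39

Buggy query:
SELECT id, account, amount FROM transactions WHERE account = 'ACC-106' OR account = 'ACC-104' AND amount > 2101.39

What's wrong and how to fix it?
Bug: Without parentheses, AND is evaluated before OR, so the amount filter only applies to the 'ACC-104' branch

Fix: Group the OR with parentheses (or use IN), then AND the threshold

Corrected query:
SELECT id, account, amount FROM transactions WHERE (account = 'ACC-106' OR account = 'ACC-104') AND amount > 2101.39

Result:
id | account | amount 
---+---------+--------
1  | ACC-106 | 4955.55
4  | ACC-104 | 4626.19
5  | ACC-106 | 2886.29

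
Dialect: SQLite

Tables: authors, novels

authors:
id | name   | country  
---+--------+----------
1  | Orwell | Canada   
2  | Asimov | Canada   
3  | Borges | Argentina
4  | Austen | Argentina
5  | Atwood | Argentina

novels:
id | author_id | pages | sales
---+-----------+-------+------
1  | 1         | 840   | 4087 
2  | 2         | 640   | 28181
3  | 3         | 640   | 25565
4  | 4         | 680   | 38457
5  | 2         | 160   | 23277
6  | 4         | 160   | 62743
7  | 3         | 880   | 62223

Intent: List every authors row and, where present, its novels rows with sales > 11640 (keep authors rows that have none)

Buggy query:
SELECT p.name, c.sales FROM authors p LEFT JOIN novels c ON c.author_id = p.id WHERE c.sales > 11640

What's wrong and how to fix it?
Bug: A WHERE condition on the right-hand table after LEFT JOIN drops unmatched parents

Fix: Move the right-table condition into the ON clause so unmatched parents are kept

Corrected query:
SELECT p.name, c.sales FROM authors p LEFT JOIN novels c ON c.author_id = p.id AND c.sales > 11640

Result:
name   | sales
-------+------
Orwell | NULL 
Asimov | 23277
Asimov | 28181
Borges | 25565
Borges | 62223
Austen | 38457
Austen | 62743
Atwood | NULL 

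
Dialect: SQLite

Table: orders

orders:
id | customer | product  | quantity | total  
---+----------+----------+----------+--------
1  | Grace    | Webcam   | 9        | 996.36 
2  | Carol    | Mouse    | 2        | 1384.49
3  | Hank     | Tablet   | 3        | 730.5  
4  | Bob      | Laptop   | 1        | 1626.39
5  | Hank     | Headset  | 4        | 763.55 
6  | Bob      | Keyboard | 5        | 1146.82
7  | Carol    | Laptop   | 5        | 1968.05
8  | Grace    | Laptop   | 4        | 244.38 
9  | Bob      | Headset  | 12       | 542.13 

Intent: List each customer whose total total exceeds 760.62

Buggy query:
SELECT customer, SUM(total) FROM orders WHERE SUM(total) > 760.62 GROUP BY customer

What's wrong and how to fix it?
Bug: WHERE runs before GROUP BY, so aggregates aren't available there

Fix: Use HAVING (which filters groups after aggregation) instead of WHERE

Corrected query:
SELECT customer, SUM(total) FROM orders GROUP BY customer HAVING SUM(total) > 760.62

Result:
customer | SUM(total)
---------+-----------
Bob      | 3315.34   
Carol    | 3352.54   
Grace    | 1240.74   
Hank     | 1494.05   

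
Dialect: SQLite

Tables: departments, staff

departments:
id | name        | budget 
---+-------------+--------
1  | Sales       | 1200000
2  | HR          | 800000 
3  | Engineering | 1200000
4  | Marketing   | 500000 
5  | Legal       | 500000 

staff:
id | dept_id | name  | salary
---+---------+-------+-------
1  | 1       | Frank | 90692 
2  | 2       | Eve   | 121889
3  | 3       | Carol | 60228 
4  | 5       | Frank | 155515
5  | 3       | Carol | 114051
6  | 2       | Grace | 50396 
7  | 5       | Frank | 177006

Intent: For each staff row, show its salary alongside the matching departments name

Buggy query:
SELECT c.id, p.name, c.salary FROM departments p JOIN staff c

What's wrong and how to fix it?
Bug: JOIN with no ON clause produces a cartesian product; every staff row pairs with every departments row

Fix: Specify the join condition linking the foreign key to the parent id

Corrected query:
SELECT c.id, p.name, c.salary FROM departments p JOIN staff c ON c.dept_id = p.id

Result:
id | name        | salary
---+-------------+-------
1  | Sales       | 90692 
2  | HR          | 121889
3  | Engineering | 60228 
4  | Legal       | 155515
5  | Engineering | 114051
6  | HR          | 50396 
7  | Legal       | 177006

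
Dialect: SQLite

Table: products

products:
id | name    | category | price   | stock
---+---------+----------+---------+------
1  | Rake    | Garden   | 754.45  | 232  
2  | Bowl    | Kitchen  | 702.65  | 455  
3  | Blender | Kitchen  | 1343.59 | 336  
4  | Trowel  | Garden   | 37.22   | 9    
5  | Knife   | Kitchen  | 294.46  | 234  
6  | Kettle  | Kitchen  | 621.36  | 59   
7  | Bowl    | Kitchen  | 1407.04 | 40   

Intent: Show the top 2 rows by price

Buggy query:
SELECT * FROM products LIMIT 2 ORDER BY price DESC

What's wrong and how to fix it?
Bug: ORDER BY cannot follow LIMIT; LIMIT is the final clause

Fix: Sort with ORDER BY, then apply LIMIT

Corrected query:
SELECT * FROM products ORDER BY price DESC LIMIT 2

Result:
id | name    | category | price   | stock
---+---------+----------+---------+------
7  | Bowl    | Kitchen  | 1407.04 | 40   
3  | Blender | Kitchen  | 1343.59 | 336  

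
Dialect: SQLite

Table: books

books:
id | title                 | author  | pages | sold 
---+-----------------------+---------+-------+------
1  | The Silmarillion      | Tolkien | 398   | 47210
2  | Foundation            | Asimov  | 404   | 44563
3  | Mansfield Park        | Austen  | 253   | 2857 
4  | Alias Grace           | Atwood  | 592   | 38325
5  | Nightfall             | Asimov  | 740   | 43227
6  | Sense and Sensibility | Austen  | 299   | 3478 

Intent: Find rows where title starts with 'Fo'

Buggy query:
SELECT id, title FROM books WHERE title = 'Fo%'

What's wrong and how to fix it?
Bug: '=' compares the literal string including the % character; pattern matching needs LIKE

Fix: Use LIKE for wildcard pattern matching

Corrected query:
SELECT id, title FROM books WHERE title LIKE 'Fo%'

Result:
id | title     
---+-----------
2  | Foundation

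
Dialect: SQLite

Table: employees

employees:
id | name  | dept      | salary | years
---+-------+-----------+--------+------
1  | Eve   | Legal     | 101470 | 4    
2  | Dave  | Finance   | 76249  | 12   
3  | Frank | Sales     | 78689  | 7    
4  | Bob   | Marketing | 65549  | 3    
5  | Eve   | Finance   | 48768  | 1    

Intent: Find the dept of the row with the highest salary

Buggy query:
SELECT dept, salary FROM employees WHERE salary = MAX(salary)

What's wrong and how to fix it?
Bug: MAX(salary) is an aggregate and cannot be used directly in WHERE

Fix: Wrap MAX in a scalar subquery so WHERE compares against a single value

Corrected query:
SELECT dept, salary FROM employees WHERE salary = (SELECT MAX(salary) FROM employees)

Result:
dept  | salary
------+-------
Legal | 101470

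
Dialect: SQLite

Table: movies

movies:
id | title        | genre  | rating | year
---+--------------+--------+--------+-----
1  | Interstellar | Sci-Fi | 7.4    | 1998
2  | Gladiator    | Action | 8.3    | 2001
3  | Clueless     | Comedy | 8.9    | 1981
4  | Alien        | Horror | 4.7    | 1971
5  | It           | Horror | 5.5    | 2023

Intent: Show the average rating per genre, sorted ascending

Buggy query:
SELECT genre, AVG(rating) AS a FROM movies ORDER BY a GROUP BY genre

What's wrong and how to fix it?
Bug: ORDER BY appears before GROUP BY; SQL clause order requires GROUP BY first

Fix: Reorder: SELECT … FROM … GROUP BY … ORDER BY …

Corrected query:
SELECT genre, AVG(rating) AS a FROM movies GROUP BY genre ORDER BY a

Result:
genre  | a  
-------+----
Horror | 5.1
Sci-Fi | 7.4
Action | 8.3
Comedy | 8.9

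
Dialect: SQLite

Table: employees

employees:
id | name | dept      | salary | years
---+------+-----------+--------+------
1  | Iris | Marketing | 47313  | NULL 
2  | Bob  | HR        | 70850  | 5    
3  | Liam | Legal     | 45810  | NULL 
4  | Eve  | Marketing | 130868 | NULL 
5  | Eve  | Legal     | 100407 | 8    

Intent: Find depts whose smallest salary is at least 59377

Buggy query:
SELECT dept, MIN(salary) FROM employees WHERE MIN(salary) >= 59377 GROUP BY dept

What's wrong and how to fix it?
Bug: Aggregates like MIN are computed per group after WHERE runs

Fix: Use HAVING for the per-group MIN condition

Corrected query:
SELECT dept, MIN(salary) FROM employees GROUP BY dept HAVING MIN(salary) >= 59377

Result:
dept | MIN(salary)
-----+------------
HR   | 70850      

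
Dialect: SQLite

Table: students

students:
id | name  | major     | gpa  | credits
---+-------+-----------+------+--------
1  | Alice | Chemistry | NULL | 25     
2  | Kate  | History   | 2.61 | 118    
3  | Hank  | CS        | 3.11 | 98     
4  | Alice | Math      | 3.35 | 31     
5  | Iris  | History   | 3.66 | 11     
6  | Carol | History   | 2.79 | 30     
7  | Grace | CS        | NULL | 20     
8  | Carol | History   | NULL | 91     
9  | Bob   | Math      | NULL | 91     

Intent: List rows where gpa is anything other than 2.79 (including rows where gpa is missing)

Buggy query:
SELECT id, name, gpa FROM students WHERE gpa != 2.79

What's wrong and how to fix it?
Bug: Inequality against NULL is unknown, not true; rows with NULL are dropped

Fix: Add an explicit OR gpa IS NULL to include the missing-value rows

Corrected query:
SELECT id, name, gpa FROM students WHERE gpa != 2.79 OR gpa IS NULL

Result:
id | name  | gpa 
---+-------+-----
1  | Alice | NULL
2  | Kate  | 2.61
3  | Hank  | 3.11
4  | Alice | 3.35
5  | Iris  | 3.66
7  | Grace | NULL
8  | Carol | NULL
9  | Bob   | NULL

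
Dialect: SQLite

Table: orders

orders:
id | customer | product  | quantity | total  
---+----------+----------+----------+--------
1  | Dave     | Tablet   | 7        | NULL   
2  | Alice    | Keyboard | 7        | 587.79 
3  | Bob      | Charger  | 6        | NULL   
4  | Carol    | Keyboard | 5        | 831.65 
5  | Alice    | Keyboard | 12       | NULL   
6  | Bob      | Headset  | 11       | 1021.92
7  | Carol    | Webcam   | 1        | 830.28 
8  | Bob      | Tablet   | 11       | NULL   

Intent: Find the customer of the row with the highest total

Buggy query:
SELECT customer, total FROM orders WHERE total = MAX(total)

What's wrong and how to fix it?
Bug: WHERE is evaluated per row; an aggregate over the whole table isn't defined there

Fix: Use a subquery: WHERE total = (SELECT MAX(total) FROM orders)

Corrected query:
SELECT customer, total FROM orders WHERE total = (SELECT MAX(total) FROM orders)

Result:
customer | total  
---------+--------
Bob      | 1021.92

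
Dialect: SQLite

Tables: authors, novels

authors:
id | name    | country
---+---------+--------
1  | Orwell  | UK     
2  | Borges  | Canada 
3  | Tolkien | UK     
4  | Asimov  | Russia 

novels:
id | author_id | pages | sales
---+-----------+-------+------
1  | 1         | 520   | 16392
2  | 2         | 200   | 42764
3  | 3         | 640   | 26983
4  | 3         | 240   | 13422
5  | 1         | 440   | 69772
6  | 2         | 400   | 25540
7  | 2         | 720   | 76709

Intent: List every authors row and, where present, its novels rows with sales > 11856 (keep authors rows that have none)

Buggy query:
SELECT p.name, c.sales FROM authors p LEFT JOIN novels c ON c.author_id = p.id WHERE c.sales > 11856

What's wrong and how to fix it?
Bug: Filtering c.sales in WHERE discards the NULL rows produced by LEFT JOIN, turning it into an inner join

Fix: Move the right-table condition into the ON clause so unmatched parents are kept

Corrected query:
SELECT p.name, c.sales FROM authors p LEFT JOIN novels c ON c.author_id = p.id AND c.sales > 11856

Result:
name    | sales
--------+------
Orwell  | 16392
Orwell  | 69772
Borges  | 25540
Borges  | 42764
Borges  | 76709
Tolkien | 13422
Tolkien | 26983
Asimov  | NULL 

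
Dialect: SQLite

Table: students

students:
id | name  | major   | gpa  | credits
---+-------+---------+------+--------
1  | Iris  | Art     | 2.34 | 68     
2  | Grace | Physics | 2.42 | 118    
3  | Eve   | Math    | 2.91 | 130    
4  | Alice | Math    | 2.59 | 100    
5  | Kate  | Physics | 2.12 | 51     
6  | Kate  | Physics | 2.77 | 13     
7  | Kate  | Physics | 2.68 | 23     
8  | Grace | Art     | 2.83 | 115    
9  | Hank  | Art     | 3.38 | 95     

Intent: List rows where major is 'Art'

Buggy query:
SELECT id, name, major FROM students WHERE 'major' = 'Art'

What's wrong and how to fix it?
Bug: 'major' in single quotes is a string literal, not the column; the comparison is literal-vs-literal and never true

Fix: Reference the column as major without single quotes

Corrected query:
SELECT id, name, major FROM students WHERE major = 'Art'

Result:
id | name  | major
---+-------+------
1  | Iris  | Art  
8  | Grace | Art  
9  | Hank  | Art  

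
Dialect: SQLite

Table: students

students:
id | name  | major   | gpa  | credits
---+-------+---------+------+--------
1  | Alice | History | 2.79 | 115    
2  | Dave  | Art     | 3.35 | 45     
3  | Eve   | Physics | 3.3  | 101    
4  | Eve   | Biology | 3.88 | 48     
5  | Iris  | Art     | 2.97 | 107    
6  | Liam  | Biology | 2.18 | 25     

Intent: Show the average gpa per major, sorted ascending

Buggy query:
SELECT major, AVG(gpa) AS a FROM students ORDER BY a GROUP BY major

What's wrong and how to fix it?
Bug: ORDER BY appears before GROUP BY; SQL clause order requires GROUP BY first

Fix: Move ORDER BY to the end, after GROUP BY

Corrected query:
SELECT major, AVG(gpa) AS a FROM students GROUP BY major ORDER BY a

Result:
major   | a   
--------+-----
History | 2.79
Biology | 3.03
Art     | 3.16
Physics | 3.3 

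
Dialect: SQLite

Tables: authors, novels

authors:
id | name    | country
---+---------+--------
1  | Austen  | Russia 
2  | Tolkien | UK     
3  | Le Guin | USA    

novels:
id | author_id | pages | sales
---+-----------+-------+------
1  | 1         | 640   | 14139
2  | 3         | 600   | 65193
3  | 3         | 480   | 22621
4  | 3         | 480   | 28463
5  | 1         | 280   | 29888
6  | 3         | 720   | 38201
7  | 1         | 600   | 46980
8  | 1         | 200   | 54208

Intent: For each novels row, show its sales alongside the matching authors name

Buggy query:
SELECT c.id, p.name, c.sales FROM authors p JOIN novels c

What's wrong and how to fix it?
Bug: JOIN with no ON clause produces a cartesian product; every novels row pairs with every authors row

Fix: Specify the join condition linking the foreign key to the parent id

Corrected query:
SELECT c.id, p.name, c.sales FROM authors p JOIN novels c ON c.author_id = p.id

Result:
id | name    | sales
---+---------+------
1  | Austen  | 14139
2  | Le Guin | 65193
3  | Le Guin | 22621
4  | Le Guin | 28463
5  | Austen  | 29888
6  | Le Guin | 38201
7  | Austen  | 46980
8  | Austen  | 54208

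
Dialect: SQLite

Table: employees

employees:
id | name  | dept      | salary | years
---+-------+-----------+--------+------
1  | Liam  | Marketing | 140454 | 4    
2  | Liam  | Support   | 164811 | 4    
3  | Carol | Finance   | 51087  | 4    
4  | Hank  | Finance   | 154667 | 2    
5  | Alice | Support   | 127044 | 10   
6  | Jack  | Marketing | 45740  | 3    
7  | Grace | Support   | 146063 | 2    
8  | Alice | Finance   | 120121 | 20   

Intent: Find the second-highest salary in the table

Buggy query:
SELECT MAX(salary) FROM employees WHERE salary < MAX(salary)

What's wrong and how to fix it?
Bug: MAX(salary) on the right of the comparison is an aggregate-in-WHERE error

Fix: Put the inner MAX in a scalar subquery

Corrected query:
SELECT MAX(salary) FROM employees WHERE salary < (SELECT MAX(salary) FROM employees)

Result:
MAX(salary)
-----------
154667     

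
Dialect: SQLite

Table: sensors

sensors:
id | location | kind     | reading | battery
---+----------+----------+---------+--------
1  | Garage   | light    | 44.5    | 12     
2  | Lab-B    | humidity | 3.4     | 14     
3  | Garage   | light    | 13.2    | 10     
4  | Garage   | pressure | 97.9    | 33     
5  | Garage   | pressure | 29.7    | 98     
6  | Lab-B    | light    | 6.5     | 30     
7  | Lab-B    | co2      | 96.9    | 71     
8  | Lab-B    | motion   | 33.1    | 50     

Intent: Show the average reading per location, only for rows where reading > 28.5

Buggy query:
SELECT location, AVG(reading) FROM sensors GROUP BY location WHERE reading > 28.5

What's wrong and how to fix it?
Bug: WHERE cannot follow GROUP BY

Fix: Move the WHERE clause before GROUP BY

Corrected query:
SELECT location, AVG(reading) FROM sensors WHERE reading > 28.5 GROUP BY location

Result:
location | AVG(reading)
---------+-------------
Garage   | 57.366667   
Lab-B    | 65          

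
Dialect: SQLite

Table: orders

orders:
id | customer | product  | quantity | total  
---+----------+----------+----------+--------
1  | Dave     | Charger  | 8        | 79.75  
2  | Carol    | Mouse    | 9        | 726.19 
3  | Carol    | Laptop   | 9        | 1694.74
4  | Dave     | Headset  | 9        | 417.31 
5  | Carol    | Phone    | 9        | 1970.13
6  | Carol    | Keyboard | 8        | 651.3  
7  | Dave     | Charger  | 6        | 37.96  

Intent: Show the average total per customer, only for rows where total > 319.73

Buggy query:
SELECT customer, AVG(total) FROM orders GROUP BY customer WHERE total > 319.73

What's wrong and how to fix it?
Bug: Row-level WHERE must come before GROUP BY in the clause order

Fix: Move the WHERE clause before GROUP BY

Corrected query:
SELECT customer, AVG(total) FROM orders WHERE total > 319.73 GROUP BY customer

Result:
customer | AVG(total)
---------+-----------
Carol    | 1260.59   
Dave     | 417.31    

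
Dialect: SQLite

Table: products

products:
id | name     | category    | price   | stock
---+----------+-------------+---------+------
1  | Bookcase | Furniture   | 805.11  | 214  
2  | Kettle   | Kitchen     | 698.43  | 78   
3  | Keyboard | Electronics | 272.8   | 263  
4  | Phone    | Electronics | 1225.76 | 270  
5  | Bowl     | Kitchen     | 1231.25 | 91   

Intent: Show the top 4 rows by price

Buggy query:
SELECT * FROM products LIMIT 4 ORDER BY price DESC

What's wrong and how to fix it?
Bug: ORDER BY cannot follow LIMIT; LIMIT is the final clause

Fix: Swap the clauses: ORDER BY first, then LIMIT

Corrected query:
SELECT * FROM products ORDER BY price DESC LIMIT 4

Result:
id | name     | category    | price   | stock
---+----------+-------------+---------+------
5  | Bowl     | Kitchen     | 1231.25 | 91   
4  | Phone    | Electronics | 1225.76 | 270  
1  | Bookcase | Furniture   | 805.11  | 214  
2  | Kettle   | Kitchen     | 698.43  | 78   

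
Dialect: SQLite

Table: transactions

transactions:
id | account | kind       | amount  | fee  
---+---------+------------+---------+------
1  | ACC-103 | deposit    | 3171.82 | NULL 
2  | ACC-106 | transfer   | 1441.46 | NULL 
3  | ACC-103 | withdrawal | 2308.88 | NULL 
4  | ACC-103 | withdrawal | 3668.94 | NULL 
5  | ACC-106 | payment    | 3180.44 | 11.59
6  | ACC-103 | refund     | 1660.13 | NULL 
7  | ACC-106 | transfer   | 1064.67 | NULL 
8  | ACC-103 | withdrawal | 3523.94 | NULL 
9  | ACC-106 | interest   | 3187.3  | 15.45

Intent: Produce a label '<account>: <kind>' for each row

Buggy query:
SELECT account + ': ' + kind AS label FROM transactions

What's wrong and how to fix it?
Bug: '+' is numeric addition; on text columns SQLite converts them to 0 instead of concatenating

Fix: Use the || operator for string concatenation

Corrected query:
SELECT account || ': ' || kind AS label FROM transactions

Result:
label              
-------------------
ACC-103: deposit   
ACC-106: transfer  
ACC-103: withdrawal
ACC-103: withdrawal
ACC-106: payment   
ACC-103: refund    
ACC-106: transfer  
ACC-103: withdrawal
ACC-106: interest  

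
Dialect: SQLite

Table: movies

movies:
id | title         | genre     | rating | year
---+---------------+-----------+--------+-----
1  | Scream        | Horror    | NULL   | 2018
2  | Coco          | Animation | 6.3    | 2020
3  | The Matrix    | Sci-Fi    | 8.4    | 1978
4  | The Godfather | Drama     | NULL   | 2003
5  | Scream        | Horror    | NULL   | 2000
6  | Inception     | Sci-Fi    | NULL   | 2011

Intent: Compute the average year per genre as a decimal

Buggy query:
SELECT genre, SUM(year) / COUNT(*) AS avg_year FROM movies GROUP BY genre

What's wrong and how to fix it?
Bug: SUM(year) and COUNT(*) are both integers; the division truncates the fractional part

Fix: Cast one side to REAL so the division keeps the fractional part

Corrected query:
SELECT genre, SUM(year) * 1.0 / COUNT(*) AS avg_year FROM movies GROUP BY genre

Result:
genre     | avg_year
----------+---------
Animation | 2020    
Drama     | 2003    
Horror    | 2009    
Sci-Fi    | 1994.5  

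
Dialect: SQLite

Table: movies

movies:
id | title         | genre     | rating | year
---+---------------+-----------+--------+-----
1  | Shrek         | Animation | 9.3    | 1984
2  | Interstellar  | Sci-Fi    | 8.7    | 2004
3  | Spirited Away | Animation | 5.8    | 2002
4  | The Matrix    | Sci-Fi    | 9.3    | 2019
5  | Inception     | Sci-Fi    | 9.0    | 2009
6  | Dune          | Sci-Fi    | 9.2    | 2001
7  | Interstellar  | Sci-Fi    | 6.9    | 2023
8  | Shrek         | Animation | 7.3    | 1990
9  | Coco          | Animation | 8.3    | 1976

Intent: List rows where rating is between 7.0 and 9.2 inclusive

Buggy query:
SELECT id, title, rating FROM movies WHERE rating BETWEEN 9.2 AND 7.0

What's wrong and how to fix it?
Bug: The bounds are reversed; BETWEEN a AND b requires a <= b to match anything

Fix: Swap the bounds so the smaller value comes first

Corrected query:
SELECT id, title, rating FROM movies WHERE rating BETWEEN 7.0 AND 9.2

Result:
id | title        | rating
---+--------------+-------
2  | Interstellar | 8.7   
5  | Inception    | 9     
6  | Dune         | 9.2   
8  | Shrek        | 7.3   
9  | Coco         | 8.3   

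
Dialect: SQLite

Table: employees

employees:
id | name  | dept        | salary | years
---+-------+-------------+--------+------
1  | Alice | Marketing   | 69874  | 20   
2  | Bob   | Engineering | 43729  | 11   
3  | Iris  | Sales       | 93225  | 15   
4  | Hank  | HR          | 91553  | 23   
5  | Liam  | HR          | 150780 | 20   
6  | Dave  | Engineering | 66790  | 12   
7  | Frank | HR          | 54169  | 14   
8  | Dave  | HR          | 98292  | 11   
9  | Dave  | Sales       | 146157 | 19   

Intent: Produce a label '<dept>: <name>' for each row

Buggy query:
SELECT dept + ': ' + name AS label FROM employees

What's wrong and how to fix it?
Bug: SQLite uses || for string concatenation; + coerces text to numbers (yielding 0)

Fix: Replace + with || to concatenate text

Corrected query:
SELECT dept || ': ' || name AS label FROM employees

Result:
label            
-----------------
Marketing: Alice 
Engineering: Bob 
Sales: Iris      
HR: Hank         
HR: Liam         
Engineering: Dave
HR: Frank        
HR: Dave         
Sales: Dave      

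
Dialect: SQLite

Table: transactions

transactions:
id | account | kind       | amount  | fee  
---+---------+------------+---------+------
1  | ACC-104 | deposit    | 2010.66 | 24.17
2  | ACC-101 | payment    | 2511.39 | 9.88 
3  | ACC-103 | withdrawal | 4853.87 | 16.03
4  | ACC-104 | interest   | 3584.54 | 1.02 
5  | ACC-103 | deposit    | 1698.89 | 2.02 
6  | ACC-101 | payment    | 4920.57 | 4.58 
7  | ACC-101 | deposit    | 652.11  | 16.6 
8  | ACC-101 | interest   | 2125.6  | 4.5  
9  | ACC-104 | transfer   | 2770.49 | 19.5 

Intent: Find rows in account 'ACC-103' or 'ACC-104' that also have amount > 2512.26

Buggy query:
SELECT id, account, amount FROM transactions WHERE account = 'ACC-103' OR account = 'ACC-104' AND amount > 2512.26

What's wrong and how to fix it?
Bug: AND binds tighter than OR, so this parses as account = 'ACC-103' OR (account = 'ACC-104' AND amount > 2512.26)

Fix: Group the OR with parentheses (or use IN), then AND the threshold

Corrected query:
SELECT id, account, amount FROM transactions WHERE (account = 'ACC-103' OR account = 'ACC-104') AND amount > 2512.26

Result:
id | account | amount 
---+---------+--------
3  | ACC-103 | 4853.87
4  | ACC-104 | 3584.54
9  | ACC-104 | 2770.49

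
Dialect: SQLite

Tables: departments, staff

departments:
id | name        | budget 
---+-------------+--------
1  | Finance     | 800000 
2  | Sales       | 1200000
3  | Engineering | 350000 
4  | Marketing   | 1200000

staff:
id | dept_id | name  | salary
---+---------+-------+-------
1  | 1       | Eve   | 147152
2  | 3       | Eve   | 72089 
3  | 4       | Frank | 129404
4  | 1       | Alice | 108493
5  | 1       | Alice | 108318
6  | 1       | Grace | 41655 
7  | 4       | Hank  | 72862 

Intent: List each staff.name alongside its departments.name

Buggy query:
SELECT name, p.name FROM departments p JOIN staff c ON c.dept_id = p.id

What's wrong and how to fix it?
Bug: 'name' exists in both joined tables, so the database can't tell which one is meant

Fix: Qualify the column with its table alias (c.name)

Corrected query:
SELECT c.name, p.name FROM departments p JOIN staff c ON c.dept_id = p.id

Result:
name  | name       
------+------------
Eve   | Finance    
Eve   | Engineering
Frank | Marketing  
Alice | Finance    
Alice | Finance    
Grace | Finance    
Hank  | Marketing  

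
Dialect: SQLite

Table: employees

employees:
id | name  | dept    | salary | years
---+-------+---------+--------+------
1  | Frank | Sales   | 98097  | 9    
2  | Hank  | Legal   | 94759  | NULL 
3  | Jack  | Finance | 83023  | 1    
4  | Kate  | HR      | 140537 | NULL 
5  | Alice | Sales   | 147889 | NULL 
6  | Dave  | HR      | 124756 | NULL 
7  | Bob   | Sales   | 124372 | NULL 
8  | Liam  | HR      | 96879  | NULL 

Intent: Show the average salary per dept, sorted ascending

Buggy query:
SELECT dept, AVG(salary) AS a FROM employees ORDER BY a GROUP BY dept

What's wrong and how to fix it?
Bug: ORDER BY appears before GROUP BY; SQL clause order requires GROUP BY first

Fix: Move ORDER BY to the end, after GROUP BY

Corrected query:
SELECT dept, AVG(salary) AS a FROM employees GROUP BY dept ORDER BY a

Result:
dept    | a            
--------+--------------
Finance | 83023        
Legal   | 94759        
HR      | 120724       
Sales   | 123452.666667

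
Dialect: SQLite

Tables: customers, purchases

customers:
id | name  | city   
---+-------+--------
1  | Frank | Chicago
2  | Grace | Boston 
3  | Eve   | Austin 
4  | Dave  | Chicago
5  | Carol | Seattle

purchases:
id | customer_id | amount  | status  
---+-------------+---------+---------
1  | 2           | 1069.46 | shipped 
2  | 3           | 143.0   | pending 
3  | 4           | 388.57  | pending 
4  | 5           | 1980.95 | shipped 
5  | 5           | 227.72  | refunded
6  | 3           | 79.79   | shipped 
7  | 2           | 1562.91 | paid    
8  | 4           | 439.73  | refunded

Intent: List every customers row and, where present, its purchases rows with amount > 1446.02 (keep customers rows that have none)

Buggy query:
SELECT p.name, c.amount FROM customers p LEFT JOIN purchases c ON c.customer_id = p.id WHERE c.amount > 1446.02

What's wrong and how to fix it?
Bug: Filtering c.amount in WHERE discards the NULL rows produced by LEFT JOIN, turning it into an inner join

Fix: Put 'c.amount > 1446.02' in the JOIN's ON clause instead of WHERE

Corrected query:
SELECT p.name, c.amount FROM customers p LEFT JOIN purchases c ON c.customer_id = p.id AND c.amount > 1446.02

Result:
name  | amount 
------+--------
Frank | NULL   
Grace | 1562.91
Eve   | NULL   
Dave  | NULL   
Carol | 1980.95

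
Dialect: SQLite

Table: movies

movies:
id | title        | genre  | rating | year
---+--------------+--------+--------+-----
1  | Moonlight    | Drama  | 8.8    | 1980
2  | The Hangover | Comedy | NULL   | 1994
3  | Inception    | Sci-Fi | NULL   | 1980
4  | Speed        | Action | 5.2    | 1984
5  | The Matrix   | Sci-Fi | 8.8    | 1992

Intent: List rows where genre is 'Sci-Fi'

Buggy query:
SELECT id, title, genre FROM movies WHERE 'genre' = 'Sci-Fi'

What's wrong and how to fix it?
Bug: Single quotes denote string literals in SQL; the column name is being compared as a constant string

Fix: Reference the column as genre without single quotes

Corrected query:
SELECT id, title, genre FROM movies WHERE genre = 'Sci-Fi'

Result:
id | title      | genre 
---+------------+-------
3  | Inception  | Sci-Fi
5  | The Matrix | Sci-Fi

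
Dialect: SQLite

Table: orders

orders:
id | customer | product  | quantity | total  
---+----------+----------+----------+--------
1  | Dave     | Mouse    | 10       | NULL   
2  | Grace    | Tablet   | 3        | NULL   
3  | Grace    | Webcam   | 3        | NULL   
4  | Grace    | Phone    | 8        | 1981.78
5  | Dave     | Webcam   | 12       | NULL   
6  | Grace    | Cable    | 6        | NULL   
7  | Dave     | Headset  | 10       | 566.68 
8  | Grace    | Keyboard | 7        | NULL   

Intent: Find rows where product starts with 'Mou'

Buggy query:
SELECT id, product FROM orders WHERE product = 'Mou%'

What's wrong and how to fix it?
Bug: '=' compares the literal string including the % character; pattern matching needs LIKE

Fix: Use LIKE for wildcard pattern matching

Corrected query:
SELECT id, product FROM orders WHERE product LIKE 'Mou%'

Result:
id | product
---+--------
1  | Mouse  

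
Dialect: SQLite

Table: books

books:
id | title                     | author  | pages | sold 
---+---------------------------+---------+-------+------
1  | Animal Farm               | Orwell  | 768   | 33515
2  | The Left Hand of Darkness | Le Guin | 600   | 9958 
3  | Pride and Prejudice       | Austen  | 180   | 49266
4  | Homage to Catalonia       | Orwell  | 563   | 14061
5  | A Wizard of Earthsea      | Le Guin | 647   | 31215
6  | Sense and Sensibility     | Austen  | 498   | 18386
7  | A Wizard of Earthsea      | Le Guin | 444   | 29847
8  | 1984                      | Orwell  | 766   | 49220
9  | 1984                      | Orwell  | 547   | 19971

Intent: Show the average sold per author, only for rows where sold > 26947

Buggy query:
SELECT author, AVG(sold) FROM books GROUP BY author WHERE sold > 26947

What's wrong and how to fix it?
Bug: WHERE cannot follow GROUP BY

Fix: Place WHERE between FROM and GROUP BY

Corrected query:
SELECT author, AVG(sold) FROM books WHERE sold > 26947 GROUP BY author

Result:
author  | AVG(sold)
--------+----------
Austen  | 49266    
Le Guin | 30531    
Orwell  | 41367.5  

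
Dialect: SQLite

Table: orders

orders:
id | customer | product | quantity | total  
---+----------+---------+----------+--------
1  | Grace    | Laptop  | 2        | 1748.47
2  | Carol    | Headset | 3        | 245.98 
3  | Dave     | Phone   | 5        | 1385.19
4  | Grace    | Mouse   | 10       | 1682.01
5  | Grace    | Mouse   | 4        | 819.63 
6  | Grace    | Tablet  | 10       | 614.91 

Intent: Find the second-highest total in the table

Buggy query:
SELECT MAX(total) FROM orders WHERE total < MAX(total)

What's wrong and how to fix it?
Bug: The inner MAX is an aggregate inside WHERE, which is not allowed

Fix: Put the inner MAX in a scalar subquery

Corrected query:
SELECT MAX(total) FROM orders WHERE total < (SELECT MAX(total) FROM orders)

Result:
MAX(total)
----------
1682.01   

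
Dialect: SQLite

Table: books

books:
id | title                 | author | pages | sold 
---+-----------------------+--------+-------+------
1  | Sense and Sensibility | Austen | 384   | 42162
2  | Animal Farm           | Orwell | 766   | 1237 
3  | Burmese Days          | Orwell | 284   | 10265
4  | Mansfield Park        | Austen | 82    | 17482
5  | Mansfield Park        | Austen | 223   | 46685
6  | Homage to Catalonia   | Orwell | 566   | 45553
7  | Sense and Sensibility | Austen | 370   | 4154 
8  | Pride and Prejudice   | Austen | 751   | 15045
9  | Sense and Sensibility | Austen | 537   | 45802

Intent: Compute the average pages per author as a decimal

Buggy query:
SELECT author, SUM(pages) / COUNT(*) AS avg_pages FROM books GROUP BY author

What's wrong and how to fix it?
Bug: Both operands are integers, so '/' performs integer division and truncates

Fix: Cast one side to REAL so the division keeps the fractional part

Corrected query:
SELECT author, SUM(pages) * 1.0 / COUNT(*) AS avg_pages FROM books GROUP BY author

Result:
author | avg_pages 
-------+-----------
Austen | 391.166667
Orwell | 538.666667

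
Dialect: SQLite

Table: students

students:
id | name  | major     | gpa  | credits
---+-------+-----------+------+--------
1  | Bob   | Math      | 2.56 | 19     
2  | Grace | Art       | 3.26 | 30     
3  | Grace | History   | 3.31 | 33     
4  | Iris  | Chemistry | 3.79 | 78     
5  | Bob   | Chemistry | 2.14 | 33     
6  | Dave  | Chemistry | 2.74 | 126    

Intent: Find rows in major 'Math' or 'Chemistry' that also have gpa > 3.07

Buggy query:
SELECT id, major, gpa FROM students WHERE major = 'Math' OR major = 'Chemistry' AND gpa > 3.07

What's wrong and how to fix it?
Bug: Without parentheses, AND is evaluated before OR, so the gpa filter only applies to the 'Chemistry' branch

Fix: Group the OR with parentheses (or use IN), then AND the threshold

Corrected query:
SELECT id, major, gpa FROM students WHERE (major = 'Math' OR major = 'Chemistry') AND gpa > 3.07

Result:
id | major     | gpa 
---+-----------+-----
4  | Chemistry | 3.79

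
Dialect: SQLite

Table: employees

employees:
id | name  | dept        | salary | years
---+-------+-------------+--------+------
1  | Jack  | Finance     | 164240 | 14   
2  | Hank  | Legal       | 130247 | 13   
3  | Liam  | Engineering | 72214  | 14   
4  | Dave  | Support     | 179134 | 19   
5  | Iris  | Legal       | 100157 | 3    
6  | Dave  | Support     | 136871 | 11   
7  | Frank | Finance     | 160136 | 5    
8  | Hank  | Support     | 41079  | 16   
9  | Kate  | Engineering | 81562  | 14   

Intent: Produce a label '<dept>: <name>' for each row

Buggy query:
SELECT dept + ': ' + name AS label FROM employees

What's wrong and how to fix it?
Bug: '+' is numeric addition; on text columns SQLite converts them to 0 instead of concatenating

Fix: Replace + with || to concatenate text

Corrected query:
SELECT dept || ': ' || name AS label FROM employees

Result:
label            
-----------------
Finance: Jack    
Legal: Hank      
Engineering: Liam
Support: Dave    
Legal: Iris      
Support: Dave    
Finance: Frank   
Support: Hank    
Engineering: Kate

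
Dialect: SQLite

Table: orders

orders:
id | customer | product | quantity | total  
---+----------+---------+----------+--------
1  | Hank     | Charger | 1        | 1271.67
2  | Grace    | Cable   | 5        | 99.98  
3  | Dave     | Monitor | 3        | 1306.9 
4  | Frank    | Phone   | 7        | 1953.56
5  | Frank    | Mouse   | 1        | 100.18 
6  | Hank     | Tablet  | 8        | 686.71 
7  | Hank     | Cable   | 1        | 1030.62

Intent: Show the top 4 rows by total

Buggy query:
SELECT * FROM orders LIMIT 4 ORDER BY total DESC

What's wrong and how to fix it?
Bug: ORDER BY cannot follow LIMIT; LIMIT is the final clause

Fix: Sort with ORDER BY, then apply LIMIT

Corrected query:
SELECT * FROM orders ORDER BY total DESC LIMIT 4

Result:
id | customer | product | quantity | total  
---+----------+---------+----------+--------
4  | Frank    | Phone   | 7        | 1953.56
3  | Dave     | Monitor | 3        | 1306.9 
1  | Hank     | Charger | 1        | 1271.67
7  | Hank     | Cable   | 1        | 1030.62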